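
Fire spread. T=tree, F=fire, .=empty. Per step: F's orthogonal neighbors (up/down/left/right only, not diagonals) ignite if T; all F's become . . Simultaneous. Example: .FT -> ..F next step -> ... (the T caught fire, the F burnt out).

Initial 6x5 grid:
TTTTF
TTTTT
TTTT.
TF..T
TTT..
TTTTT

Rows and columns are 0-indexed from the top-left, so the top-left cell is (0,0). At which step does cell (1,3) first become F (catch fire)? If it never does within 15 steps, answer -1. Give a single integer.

Step 1: cell (1,3)='T' (+5 fires, +2 burnt)
Step 2: cell (1,3)='F' (+8 fires, +5 burnt)
  -> target ignites at step 2
Step 3: cell (1,3)='.' (+6 fires, +8 burnt)
Step 4: cell (1,3)='.' (+2 fires, +6 burnt)
Step 5: cell (1,3)='.' (+1 fires, +2 burnt)
Step 6: cell (1,3)='.' (+0 fires, +1 burnt)
  fire out at step 6

2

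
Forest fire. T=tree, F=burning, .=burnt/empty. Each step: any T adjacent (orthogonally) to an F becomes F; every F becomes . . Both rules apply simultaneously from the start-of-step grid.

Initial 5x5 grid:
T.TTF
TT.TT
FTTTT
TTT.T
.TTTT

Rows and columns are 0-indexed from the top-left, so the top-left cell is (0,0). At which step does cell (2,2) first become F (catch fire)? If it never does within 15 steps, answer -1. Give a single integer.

Step 1: cell (2,2)='T' (+5 fires, +2 burnt)
Step 2: cell (2,2)='F' (+7 fires, +5 burnt)
  -> target ignites at step 2
Step 3: cell (2,2)='.' (+4 fires, +7 burnt)
Step 4: cell (2,2)='.' (+2 fires, +4 burnt)
Step 5: cell (2,2)='.' (+1 fires, +2 burnt)
Step 6: cell (2,2)='.' (+0 fires, +1 burnt)
  fire out at step 6

2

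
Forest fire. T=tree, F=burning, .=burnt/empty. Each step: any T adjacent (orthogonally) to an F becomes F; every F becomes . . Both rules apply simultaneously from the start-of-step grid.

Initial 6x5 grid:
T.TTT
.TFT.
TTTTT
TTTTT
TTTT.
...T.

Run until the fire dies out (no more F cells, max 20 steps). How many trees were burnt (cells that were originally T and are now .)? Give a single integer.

Answer: 20

Derivation:
Step 1: +4 fires, +1 burnt (F count now 4)
Step 2: +4 fires, +4 burnt (F count now 4)
Step 3: +6 fires, +4 burnt (F count now 6)
Step 4: +4 fires, +6 burnt (F count now 4)
Step 5: +2 fires, +4 burnt (F count now 2)
Step 6: +0 fires, +2 burnt (F count now 0)
Fire out after step 6
Initially T: 21, now '.': 29
Total burnt (originally-T cells now '.'): 20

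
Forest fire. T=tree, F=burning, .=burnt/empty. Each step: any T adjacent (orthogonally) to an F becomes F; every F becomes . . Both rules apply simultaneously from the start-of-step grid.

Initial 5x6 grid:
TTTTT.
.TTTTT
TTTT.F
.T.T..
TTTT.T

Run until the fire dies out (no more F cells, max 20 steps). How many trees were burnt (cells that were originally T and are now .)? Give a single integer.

Step 1: +1 fires, +1 burnt (F count now 1)
Step 2: +1 fires, +1 burnt (F count now 1)
Step 3: +2 fires, +1 burnt (F count now 2)
Step 4: +3 fires, +2 burnt (F count now 3)
Step 5: +4 fires, +3 burnt (F count now 4)
Step 6: +3 fires, +4 burnt (F count now 3)
Step 7: +4 fires, +3 burnt (F count now 4)
Step 8: +1 fires, +4 burnt (F count now 1)
Step 9: +1 fires, +1 burnt (F count now 1)
Step 10: +0 fires, +1 burnt (F count now 0)
Fire out after step 10
Initially T: 21, now '.': 29
Total burnt (originally-T cells now '.'): 20

Answer: 20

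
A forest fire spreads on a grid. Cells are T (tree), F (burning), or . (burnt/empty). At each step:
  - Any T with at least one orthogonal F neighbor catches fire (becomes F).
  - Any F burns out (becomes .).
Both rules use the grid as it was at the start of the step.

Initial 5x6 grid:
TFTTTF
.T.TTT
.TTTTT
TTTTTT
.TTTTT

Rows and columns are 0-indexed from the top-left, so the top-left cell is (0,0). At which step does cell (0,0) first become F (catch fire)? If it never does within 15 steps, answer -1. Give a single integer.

Step 1: cell (0,0)='F' (+5 fires, +2 burnt)
  -> target ignites at step 1
Step 2: cell (0,0)='.' (+4 fires, +5 burnt)
Step 3: cell (0,0)='.' (+5 fires, +4 burnt)
Step 4: cell (0,0)='.' (+6 fires, +5 burnt)
Step 5: cell (0,0)='.' (+3 fires, +6 burnt)
Step 6: cell (0,0)='.' (+1 fires, +3 burnt)
Step 7: cell (0,0)='.' (+0 fires, +1 burnt)
  fire out at step 7

1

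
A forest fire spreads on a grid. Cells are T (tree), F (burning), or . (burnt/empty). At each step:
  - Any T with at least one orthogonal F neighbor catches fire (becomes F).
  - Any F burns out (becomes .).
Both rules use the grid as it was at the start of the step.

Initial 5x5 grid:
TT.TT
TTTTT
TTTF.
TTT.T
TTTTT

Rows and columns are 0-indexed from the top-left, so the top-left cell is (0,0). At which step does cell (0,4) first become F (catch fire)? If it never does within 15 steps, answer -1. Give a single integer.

Step 1: cell (0,4)='T' (+2 fires, +1 burnt)
Step 2: cell (0,4)='T' (+5 fires, +2 burnt)
Step 3: cell (0,4)='F' (+5 fires, +5 burnt)
  -> target ignites at step 3
Step 4: cell (0,4)='.' (+5 fires, +5 burnt)
Step 5: cell (0,4)='.' (+3 fires, +5 burnt)
Step 6: cell (0,4)='.' (+1 fires, +3 burnt)
Step 7: cell (0,4)='.' (+0 fires, +1 burnt)
  fire out at step 7

3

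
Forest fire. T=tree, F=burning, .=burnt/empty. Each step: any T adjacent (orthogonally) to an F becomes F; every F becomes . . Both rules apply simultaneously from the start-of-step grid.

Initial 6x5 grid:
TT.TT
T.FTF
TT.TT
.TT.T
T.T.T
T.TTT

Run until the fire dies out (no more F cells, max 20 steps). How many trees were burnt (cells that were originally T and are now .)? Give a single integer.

Answer: 18

Derivation:
Step 1: +3 fires, +2 burnt (F count now 3)
Step 2: +3 fires, +3 burnt (F count now 3)
Step 3: +1 fires, +3 burnt (F count now 1)
Step 4: +1 fires, +1 burnt (F count now 1)
Step 5: +1 fires, +1 burnt (F count now 1)
Step 6: +1 fires, +1 burnt (F count now 1)
Step 7: +1 fires, +1 burnt (F count now 1)
Step 8: +1 fires, +1 burnt (F count now 1)
Step 9: +1 fires, +1 burnt (F count now 1)
Step 10: +1 fires, +1 burnt (F count now 1)
Step 11: +1 fires, +1 burnt (F count now 1)
Step 12: +1 fires, +1 burnt (F count now 1)
Step 13: +1 fires, +1 burnt (F count now 1)
Step 14: +1 fires, +1 burnt (F count now 1)
Step 15: +0 fires, +1 burnt (F count now 0)
Fire out after step 15
Initially T: 20, now '.': 28
Total burnt (originally-T cells now '.'): 18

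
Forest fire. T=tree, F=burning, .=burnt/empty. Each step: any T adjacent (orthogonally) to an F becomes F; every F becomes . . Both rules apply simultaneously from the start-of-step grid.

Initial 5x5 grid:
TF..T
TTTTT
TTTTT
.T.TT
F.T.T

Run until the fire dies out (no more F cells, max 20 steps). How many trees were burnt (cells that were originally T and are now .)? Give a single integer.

Step 1: +2 fires, +2 burnt (F count now 2)
Step 2: +3 fires, +2 burnt (F count now 3)
Step 3: +4 fires, +3 burnt (F count now 4)
Step 4: +2 fires, +4 burnt (F count now 2)
Step 5: +3 fires, +2 burnt (F count now 3)
Step 6: +1 fires, +3 burnt (F count now 1)
Step 7: +1 fires, +1 burnt (F count now 1)
Step 8: +0 fires, +1 burnt (F count now 0)
Fire out after step 8
Initially T: 17, now '.': 24
Total burnt (originally-T cells now '.'): 16

Answer: 16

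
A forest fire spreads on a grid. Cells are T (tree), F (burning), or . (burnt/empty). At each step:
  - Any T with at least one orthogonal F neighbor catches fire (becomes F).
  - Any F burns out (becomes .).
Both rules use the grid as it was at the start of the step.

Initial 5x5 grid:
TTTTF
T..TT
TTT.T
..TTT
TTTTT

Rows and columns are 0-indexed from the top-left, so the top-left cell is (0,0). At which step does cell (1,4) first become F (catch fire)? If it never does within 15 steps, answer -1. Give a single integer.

Step 1: cell (1,4)='F' (+2 fires, +1 burnt)
  -> target ignites at step 1
Step 2: cell (1,4)='.' (+3 fires, +2 burnt)
Step 3: cell (1,4)='.' (+2 fires, +3 burnt)
Step 4: cell (1,4)='.' (+3 fires, +2 burnt)
Step 5: cell (1,4)='.' (+3 fires, +3 burnt)
Step 6: cell (1,4)='.' (+3 fires, +3 burnt)
Step 7: cell (1,4)='.' (+2 fires, +3 burnt)
Step 8: cell (1,4)='.' (+1 fires, +2 burnt)
Step 9: cell (1,4)='.' (+0 fires, +1 burnt)
  fire out at step 9

1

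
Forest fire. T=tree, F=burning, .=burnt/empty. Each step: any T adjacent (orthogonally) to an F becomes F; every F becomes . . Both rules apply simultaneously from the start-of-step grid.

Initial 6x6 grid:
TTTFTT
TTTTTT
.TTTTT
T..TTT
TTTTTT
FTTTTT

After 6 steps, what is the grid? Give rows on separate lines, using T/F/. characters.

Step 1: 5 trees catch fire, 2 burn out
  TTF.FT
  TTTFTT
  .TTTTT
  T..TTT
  FTTTTT
  .FTTTT
Step 2: 8 trees catch fire, 5 burn out
  TF...F
  TTF.FT
  .TTFTT
  F..TTT
  .FTTTT
  ..FTTT
Step 3: 8 trees catch fire, 8 burn out
  F.....
  TF...F
  .TF.FT
  ...FTT
  ..FTTT
  ...FTT
Step 4: 6 trees catch fire, 8 burn out
  ......
  F.....
  .F...F
  ....FT
  ...FTT
  ....FT
Step 5: 3 trees catch fire, 6 burn out
  ......
  ......
  ......
  .....F
  ....FT
  .....F
Step 6: 1 trees catch fire, 3 burn out
  ......
  ......
  ......
  ......
  .....F
  ......

......
......
......
......
.....F
......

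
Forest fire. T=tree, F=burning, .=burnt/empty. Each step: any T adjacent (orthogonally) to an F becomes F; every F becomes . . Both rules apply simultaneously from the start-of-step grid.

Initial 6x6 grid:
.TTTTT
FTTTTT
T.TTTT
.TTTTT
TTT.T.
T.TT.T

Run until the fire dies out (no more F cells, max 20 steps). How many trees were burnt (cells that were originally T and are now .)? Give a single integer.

Answer: 27

Derivation:
Step 1: +2 fires, +1 burnt (F count now 2)
Step 2: +2 fires, +2 burnt (F count now 2)
Step 3: +3 fires, +2 burnt (F count now 3)
Step 4: +4 fires, +3 burnt (F count now 4)
Step 5: +6 fires, +4 burnt (F count now 6)
Step 6: +5 fires, +6 burnt (F count now 5)
Step 7: +4 fires, +5 burnt (F count now 4)
Step 8: +1 fires, +4 burnt (F count now 1)
Step 9: +0 fires, +1 burnt (F count now 0)
Fire out after step 9
Initially T: 28, now '.': 35
Total burnt (originally-T cells now '.'): 27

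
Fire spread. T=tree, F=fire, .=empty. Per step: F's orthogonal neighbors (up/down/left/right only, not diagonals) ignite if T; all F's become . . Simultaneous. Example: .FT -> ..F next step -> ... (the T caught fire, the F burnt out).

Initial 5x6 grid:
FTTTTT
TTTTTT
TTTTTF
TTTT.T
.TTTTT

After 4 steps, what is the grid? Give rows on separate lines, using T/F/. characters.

Step 1: 5 trees catch fire, 2 burn out
  .FTTTT
  FTTTTF
  TTTTF.
  TTTT.F
  .TTTTT
Step 2: 7 trees catch fire, 5 burn out
  ..FTTF
  .FTTF.
  FTTF..
  TTTT..
  .TTTTF
Step 3: 9 trees catch fire, 7 burn out
  ...FF.
  ..FF..
  .FF...
  FTTF..
  .TTTF.
Step 4: 3 trees catch fire, 9 burn out
  ......
  ......
  ......
  .FF...
  .TTF..

......
......
......
.FF...
.TTF..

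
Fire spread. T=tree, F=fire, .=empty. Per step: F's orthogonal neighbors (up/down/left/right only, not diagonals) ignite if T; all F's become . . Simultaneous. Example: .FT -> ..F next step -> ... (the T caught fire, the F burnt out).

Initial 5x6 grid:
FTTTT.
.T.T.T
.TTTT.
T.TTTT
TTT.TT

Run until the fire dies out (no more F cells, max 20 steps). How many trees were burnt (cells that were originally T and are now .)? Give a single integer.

Answer: 20

Derivation:
Step 1: +1 fires, +1 burnt (F count now 1)
Step 2: +2 fires, +1 burnt (F count now 2)
Step 3: +2 fires, +2 burnt (F count now 2)
Step 4: +3 fires, +2 burnt (F count now 3)
Step 5: +2 fires, +3 burnt (F count now 2)
Step 6: +3 fires, +2 burnt (F count now 3)
Step 7: +2 fires, +3 burnt (F count now 2)
Step 8: +3 fires, +2 burnt (F count now 3)
Step 9: +2 fires, +3 burnt (F count now 2)
Step 10: +0 fires, +2 burnt (F count now 0)
Fire out after step 10
Initially T: 21, now '.': 29
Total burnt (originally-T cells now '.'): 20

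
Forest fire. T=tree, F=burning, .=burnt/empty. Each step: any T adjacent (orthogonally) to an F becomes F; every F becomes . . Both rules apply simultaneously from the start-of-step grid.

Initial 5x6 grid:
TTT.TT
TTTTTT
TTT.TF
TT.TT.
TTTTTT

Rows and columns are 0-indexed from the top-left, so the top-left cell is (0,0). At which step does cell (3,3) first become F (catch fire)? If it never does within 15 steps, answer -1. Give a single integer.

Step 1: cell (3,3)='T' (+2 fires, +1 burnt)
Step 2: cell (3,3)='T' (+3 fires, +2 burnt)
Step 3: cell (3,3)='F' (+4 fires, +3 burnt)
  -> target ignites at step 3
Step 4: cell (3,3)='.' (+3 fires, +4 burnt)
Step 5: cell (3,3)='.' (+4 fires, +3 burnt)
Step 6: cell (3,3)='.' (+4 fires, +4 burnt)
Step 7: cell (3,3)='.' (+4 fires, +4 burnt)
Step 8: cell (3,3)='.' (+1 fires, +4 burnt)
Step 9: cell (3,3)='.' (+0 fires, +1 burnt)
  fire out at step 9

3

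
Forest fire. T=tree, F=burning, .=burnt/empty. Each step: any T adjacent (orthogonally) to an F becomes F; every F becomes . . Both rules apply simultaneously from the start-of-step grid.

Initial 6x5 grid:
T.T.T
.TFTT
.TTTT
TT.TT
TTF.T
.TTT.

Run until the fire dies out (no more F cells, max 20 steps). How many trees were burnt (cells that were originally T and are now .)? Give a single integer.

Step 1: +6 fires, +2 burnt (F count now 6)
Step 2: +7 fires, +6 burnt (F count now 7)
Step 3: +4 fires, +7 burnt (F count now 4)
Step 4: +1 fires, +4 burnt (F count now 1)
Step 5: +1 fires, +1 burnt (F count now 1)
Step 6: +0 fires, +1 burnt (F count now 0)
Fire out after step 6
Initially T: 20, now '.': 29
Total burnt (originally-T cells now '.'): 19

Answer: 19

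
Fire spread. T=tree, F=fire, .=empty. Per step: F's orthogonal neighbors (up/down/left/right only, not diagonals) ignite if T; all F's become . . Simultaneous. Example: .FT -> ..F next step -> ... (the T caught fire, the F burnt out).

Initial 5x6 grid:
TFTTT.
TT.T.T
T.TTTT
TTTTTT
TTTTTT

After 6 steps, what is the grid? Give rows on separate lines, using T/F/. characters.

Step 1: 3 trees catch fire, 1 burn out
  F.FTT.
  TF.T.T
  T.TTTT
  TTTTTT
  TTTTTT
Step 2: 2 trees catch fire, 3 burn out
  ...FT.
  F..T.T
  T.TTTT
  TTTTTT
  TTTTTT
Step 3: 3 trees catch fire, 2 burn out
  ....F.
  ...F.T
  F.TTTT
  TTTTTT
  TTTTTT
Step 4: 2 trees catch fire, 3 burn out
  ......
  .....T
  ..TFTT
  FTTTTT
  TTTTTT
Step 5: 5 trees catch fire, 2 burn out
  ......
  .....T
  ..F.FT
  .FTFTT
  FTTTTT
Step 6: 5 trees catch fire, 5 burn out
  ......
  .....T
  .....F
  ..F.FT
  .FTFTT

......
.....T
.....F
..F.FT
.FTFTT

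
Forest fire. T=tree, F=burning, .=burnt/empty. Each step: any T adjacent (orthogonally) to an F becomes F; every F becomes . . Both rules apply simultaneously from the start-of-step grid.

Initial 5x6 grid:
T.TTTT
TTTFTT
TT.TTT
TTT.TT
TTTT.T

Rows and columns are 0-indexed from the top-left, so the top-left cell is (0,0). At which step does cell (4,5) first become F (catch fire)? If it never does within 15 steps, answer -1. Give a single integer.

Step 1: cell (4,5)='T' (+4 fires, +1 burnt)
Step 2: cell (4,5)='T' (+5 fires, +4 burnt)
Step 3: cell (4,5)='T' (+5 fires, +5 burnt)
Step 4: cell (4,5)='T' (+4 fires, +5 burnt)
Step 5: cell (4,5)='F' (+4 fires, +4 burnt)
  -> target ignites at step 5
Step 6: cell (4,5)='.' (+2 fires, +4 burnt)
Step 7: cell (4,5)='.' (+1 fires, +2 burnt)
Step 8: cell (4,5)='.' (+0 fires, +1 burnt)
  fire out at step 8

5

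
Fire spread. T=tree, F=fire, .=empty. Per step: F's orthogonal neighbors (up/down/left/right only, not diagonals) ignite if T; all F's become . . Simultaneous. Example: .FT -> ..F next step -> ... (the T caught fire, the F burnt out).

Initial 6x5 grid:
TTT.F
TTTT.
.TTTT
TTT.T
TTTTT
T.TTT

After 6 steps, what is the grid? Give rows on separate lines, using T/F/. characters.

Step 1: 0 trees catch fire, 1 burn out
  TTT..
  TTTT.
  .TTTT
  TTT.T
  TTTTT
  T.TTT
Step 2: 0 trees catch fire, 0 burn out
  TTT..
  TTTT.
  .TTTT
  TTT.T
  TTTTT
  T.TTT
Step 3: 0 trees catch fire, 0 burn out
  TTT..
  TTTT.
  .TTTT
  TTT.T
  TTTTT
  T.TTT
Step 4: 0 trees catch fire, 0 burn out
  TTT..
  TTTT.
  .TTTT
  TTT.T
  TTTTT
  T.TTT
Step 5: 0 trees catch fire, 0 burn out
  TTT..
  TTTT.
  .TTTT
  TTT.T
  TTTTT
  T.TTT
Step 6: 0 trees catch fire, 0 burn out
  TTT..
  TTTT.
  .TTTT
  TTT.T
  TTTTT
  T.TTT

TTT..
TTTT.
.TTTT
TTT.T
TTTTT
T.TTT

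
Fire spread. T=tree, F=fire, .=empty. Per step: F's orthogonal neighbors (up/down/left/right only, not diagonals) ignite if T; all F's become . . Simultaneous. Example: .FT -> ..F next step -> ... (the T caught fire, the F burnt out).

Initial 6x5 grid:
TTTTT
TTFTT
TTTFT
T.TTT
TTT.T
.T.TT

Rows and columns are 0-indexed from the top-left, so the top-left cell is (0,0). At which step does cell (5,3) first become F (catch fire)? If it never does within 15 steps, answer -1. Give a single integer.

Step 1: cell (5,3)='T' (+6 fires, +2 burnt)
Step 2: cell (5,3)='T' (+7 fires, +6 burnt)
Step 3: cell (5,3)='T' (+5 fires, +7 burnt)
Step 4: cell (5,3)='T' (+3 fires, +5 burnt)
Step 5: cell (5,3)='F' (+3 fires, +3 burnt)
  -> target ignites at step 5
Step 6: cell (5,3)='.' (+0 fires, +3 burnt)
  fire out at step 6

5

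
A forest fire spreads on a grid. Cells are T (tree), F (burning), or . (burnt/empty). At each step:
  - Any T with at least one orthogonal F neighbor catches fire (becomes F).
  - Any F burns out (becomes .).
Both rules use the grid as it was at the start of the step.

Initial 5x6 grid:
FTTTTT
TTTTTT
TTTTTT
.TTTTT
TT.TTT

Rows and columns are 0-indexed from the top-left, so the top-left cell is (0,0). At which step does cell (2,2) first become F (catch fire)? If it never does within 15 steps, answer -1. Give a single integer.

Step 1: cell (2,2)='T' (+2 fires, +1 burnt)
Step 2: cell (2,2)='T' (+3 fires, +2 burnt)
Step 3: cell (2,2)='T' (+3 fires, +3 burnt)
Step 4: cell (2,2)='F' (+4 fires, +3 burnt)
  -> target ignites at step 4
Step 5: cell (2,2)='.' (+5 fires, +4 burnt)
Step 6: cell (2,2)='.' (+4 fires, +5 burnt)
Step 7: cell (2,2)='.' (+3 fires, +4 burnt)
Step 8: cell (2,2)='.' (+2 fires, +3 burnt)
Step 9: cell (2,2)='.' (+1 fires, +2 burnt)
Step 10: cell (2,2)='.' (+0 fires, +1 burnt)
  fire out at step 10

4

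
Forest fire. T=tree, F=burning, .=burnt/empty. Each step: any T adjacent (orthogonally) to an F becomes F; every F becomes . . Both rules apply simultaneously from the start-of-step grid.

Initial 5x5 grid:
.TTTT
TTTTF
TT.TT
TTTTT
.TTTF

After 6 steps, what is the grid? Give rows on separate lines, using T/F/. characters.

Step 1: 5 trees catch fire, 2 burn out
  .TTTF
  TTTF.
  TT.TF
  TTTTF
  .TTF.
Step 2: 5 trees catch fire, 5 burn out
  .TTF.
  TTF..
  TT.F.
  TTTF.
  .TF..
Step 3: 4 trees catch fire, 5 burn out
  .TF..
  TF...
  TT...
  TTF..
  .F...
Step 4: 4 trees catch fire, 4 burn out
  .F...
  F....
  TF...
  TF...
  .....
Step 5: 2 trees catch fire, 4 burn out
  .....
  .....
  F....
  F....
  .....
Step 6: 0 trees catch fire, 2 burn out
  .....
  .....
  .....
  .....
  .....

.....
.....
.....
.....
.....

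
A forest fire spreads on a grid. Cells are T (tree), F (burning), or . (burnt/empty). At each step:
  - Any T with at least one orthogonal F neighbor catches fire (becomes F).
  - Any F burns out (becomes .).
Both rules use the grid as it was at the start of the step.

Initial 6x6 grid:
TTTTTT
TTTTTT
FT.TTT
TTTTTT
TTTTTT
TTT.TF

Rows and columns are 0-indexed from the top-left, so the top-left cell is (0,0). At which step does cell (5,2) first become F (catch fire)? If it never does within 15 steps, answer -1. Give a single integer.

Step 1: cell (5,2)='T' (+5 fires, +2 burnt)
Step 2: cell (5,2)='T' (+6 fires, +5 burnt)
Step 3: cell (5,2)='T' (+8 fires, +6 burnt)
Step 4: cell (5,2)='T' (+7 fires, +8 burnt)
Step 5: cell (5,2)='F' (+5 fires, +7 burnt)
  -> target ignites at step 5
Step 6: cell (5,2)='.' (+1 fires, +5 burnt)
Step 7: cell (5,2)='.' (+0 fires, +1 burnt)
  fire out at step 7

5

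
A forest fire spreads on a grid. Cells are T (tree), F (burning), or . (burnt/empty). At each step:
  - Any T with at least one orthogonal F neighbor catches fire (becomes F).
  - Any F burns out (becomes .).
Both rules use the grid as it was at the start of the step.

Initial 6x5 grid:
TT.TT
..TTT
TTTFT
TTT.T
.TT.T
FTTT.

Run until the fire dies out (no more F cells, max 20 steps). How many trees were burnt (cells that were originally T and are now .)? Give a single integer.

Answer: 19

Derivation:
Step 1: +4 fires, +2 burnt (F count now 4)
Step 2: +8 fires, +4 burnt (F count now 8)
Step 3: +6 fires, +8 burnt (F count now 6)
Step 4: +1 fires, +6 burnt (F count now 1)
Step 5: +0 fires, +1 burnt (F count now 0)
Fire out after step 5
Initially T: 21, now '.': 28
Total burnt (originally-T cells now '.'): 19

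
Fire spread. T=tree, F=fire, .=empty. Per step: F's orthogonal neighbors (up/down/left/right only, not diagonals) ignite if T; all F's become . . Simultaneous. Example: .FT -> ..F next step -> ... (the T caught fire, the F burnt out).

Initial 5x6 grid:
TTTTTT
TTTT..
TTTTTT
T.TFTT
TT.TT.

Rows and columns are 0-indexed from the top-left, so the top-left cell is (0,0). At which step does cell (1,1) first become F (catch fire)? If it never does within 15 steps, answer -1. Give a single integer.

Step 1: cell (1,1)='T' (+4 fires, +1 burnt)
Step 2: cell (1,1)='T' (+5 fires, +4 burnt)
Step 3: cell (1,1)='T' (+4 fires, +5 burnt)
Step 4: cell (1,1)='F' (+4 fires, +4 burnt)
  -> target ignites at step 4
Step 5: cell (1,1)='.' (+4 fires, +4 burnt)
Step 6: cell (1,1)='.' (+2 fires, +4 burnt)
Step 7: cell (1,1)='.' (+1 fires, +2 burnt)
Step 8: cell (1,1)='.' (+0 fires, +1 burnt)
  fire out at step 8

4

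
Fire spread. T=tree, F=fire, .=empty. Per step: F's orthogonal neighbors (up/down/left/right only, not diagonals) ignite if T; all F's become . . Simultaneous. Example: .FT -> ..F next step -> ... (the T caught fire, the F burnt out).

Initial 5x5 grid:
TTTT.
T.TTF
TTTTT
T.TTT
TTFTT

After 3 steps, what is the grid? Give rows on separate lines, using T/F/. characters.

Step 1: 5 trees catch fire, 2 burn out
  TTTT.
  T.TF.
  TTTTF
  T.FTT
  TF.FT
Step 2: 8 trees catch fire, 5 burn out
  TTTF.
  T.F..
  TTFF.
  T..FF
  F...F
Step 3: 3 trees catch fire, 8 burn out
  TTF..
  T....
  TF...
  F....
  .....

TTF..
T....
TF...
F....
.....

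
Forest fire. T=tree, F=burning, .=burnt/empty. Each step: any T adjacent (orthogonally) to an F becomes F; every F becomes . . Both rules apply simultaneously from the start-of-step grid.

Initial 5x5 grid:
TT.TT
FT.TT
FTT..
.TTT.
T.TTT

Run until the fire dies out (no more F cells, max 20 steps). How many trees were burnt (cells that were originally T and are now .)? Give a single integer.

Step 1: +3 fires, +2 burnt (F count now 3)
Step 2: +3 fires, +3 burnt (F count now 3)
Step 3: +1 fires, +3 burnt (F count now 1)
Step 4: +2 fires, +1 burnt (F count now 2)
Step 5: +1 fires, +2 burnt (F count now 1)
Step 6: +1 fires, +1 burnt (F count now 1)
Step 7: +0 fires, +1 burnt (F count now 0)
Fire out after step 7
Initially T: 16, now '.': 20
Total burnt (originally-T cells now '.'): 11

Answer: 11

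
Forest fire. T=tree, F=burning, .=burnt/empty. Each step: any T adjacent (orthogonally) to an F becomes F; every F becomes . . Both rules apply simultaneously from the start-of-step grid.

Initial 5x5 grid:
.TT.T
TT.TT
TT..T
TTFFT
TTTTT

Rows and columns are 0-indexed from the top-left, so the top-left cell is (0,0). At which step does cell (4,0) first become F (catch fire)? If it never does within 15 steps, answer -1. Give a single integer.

Step 1: cell (4,0)='T' (+4 fires, +2 burnt)
Step 2: cell (4,0)='T' (+5 fires, +4 burnt)
Step 3: cell (4,0)='F' (+4 fires, +5 burnt)
  -> target ignites at step 3
Step 4: cell (4,0)='.' (+4 fires, +4 burnt)
Step 5: cell (4,0)='.' (+1 fires, +4 burnt)
Step 6: cell (4,0)='.' (+0 fires, +1 burnt)
  fire out at step 6

3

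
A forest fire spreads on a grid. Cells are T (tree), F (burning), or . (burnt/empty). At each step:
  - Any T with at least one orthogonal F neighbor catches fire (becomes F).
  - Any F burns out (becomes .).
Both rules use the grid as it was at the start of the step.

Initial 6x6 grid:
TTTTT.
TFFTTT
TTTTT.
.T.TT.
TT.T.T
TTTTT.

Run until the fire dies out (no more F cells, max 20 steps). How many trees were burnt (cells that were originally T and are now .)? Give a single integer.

Answer: 25

Derivation:
Step 1: +6 fires, +2 burnt (F count now 6)
Step 2: +6 fires, +6 burnt (F count now 6)
Step 3: +5 fires, +6 burnt (F count now 5)
Step 4: +4 fires, +5 burnt (F count now 4)
Step 5: +3 fires, +4 burnt (F count now 3)
Step 6: +1 fires, +3 burnt (F count now 1)
Step 7: +0 fires, +1 burnt (F count now 0)
Fire out after step 7
Initially T: 26, now '.': 35
Total burnt (originally-T cells now '.'): 25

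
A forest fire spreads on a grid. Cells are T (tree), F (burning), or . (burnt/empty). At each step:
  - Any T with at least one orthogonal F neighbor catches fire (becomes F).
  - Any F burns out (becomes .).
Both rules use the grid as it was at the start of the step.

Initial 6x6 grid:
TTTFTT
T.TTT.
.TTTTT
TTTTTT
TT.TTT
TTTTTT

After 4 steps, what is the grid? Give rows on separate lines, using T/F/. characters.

Step 1: 3 trees catch fire, 1 burn out
  TTF.FT
  T.TFT.
  .TTTTT
  TTTTTT
  TT.TTT
  TTTTTT
Step 2: 5 trees catch fire, 3 burn out
  TF...F
  T.F.F.
  .TTFTT
  TTTTTT
  TT.TTT
  TTTTTT
Step 3: 4 trees catch fire, 5 burn out
  F.....
  T.....
  .TF.FT
  TTTFTT
  TT.TTT
  TTTTTT
Step 4: 6 trees catch fire, 4 burn out
  ......
  F.....
  .F...F
  TTF.FT
  TT.FTT
  TTTTTT

......
F.....
.F...F
TTF.FT
TT.FTT
TTTTTT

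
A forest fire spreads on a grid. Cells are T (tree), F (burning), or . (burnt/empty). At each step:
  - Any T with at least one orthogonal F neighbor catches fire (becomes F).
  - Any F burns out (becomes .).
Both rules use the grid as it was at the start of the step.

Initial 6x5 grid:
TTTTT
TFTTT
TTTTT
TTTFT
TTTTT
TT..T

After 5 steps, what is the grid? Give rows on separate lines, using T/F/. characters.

Step 1: 8 trees catch fire, 2 burn out
  TFTTT
  F.FTT
  TFTFT
  TTF.F
  TTTFT
  TT..T
Step 2: 9 trees catch fire, 8 burn out
  F.FTT
  ...FT
  F.F.F
  TF...
  TTF.F
  TT..T
Step 3: 5 trees catch fire, 9 burn out
  ...FT
  ....F
  .....
  F....
  TF...
  TT..F
Step 4: 3 trees catch fire, 5 burn out
  ....F
  .....
  .....
  .....
  F....
  TF...
Step 5: 1 trees catch fire, 3 burn out
  .....
  .....
  .....
  .....
  .....
  F....

.....
.....
.....
.....
.....
F....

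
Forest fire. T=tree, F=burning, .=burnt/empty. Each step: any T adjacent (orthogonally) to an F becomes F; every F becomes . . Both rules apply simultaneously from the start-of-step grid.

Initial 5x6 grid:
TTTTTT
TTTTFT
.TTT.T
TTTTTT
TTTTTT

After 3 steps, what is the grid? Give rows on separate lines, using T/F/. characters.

Step 1: 3 trees catch fire, 1 burn out
  TTTTFT
  TTTF.F
  .TTT.T
  TTTTTT
  TTTTTT
Step 2: 5 trees catch fire, 3 burn out
  TTTF.F
  TTF...
  .TTF.F
  TTTTTT
  TTTTTT
Step 3: 5 trees catch fire, 5 burn out
  TTF...
  TF....
  .TF...
  TTTFTF
  TTTTTT

TTF...
TF....
.TF...
TTTFTF
TTTTTT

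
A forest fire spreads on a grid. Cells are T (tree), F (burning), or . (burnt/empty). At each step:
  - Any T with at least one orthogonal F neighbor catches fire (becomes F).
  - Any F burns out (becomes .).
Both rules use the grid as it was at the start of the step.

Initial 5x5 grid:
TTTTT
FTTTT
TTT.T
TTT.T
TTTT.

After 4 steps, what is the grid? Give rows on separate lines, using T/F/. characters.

Step 1: 3 trees catch fire, 1 burn out
  FTTTT
  .FTTT
  FTT.T
  TTT.T
  TTTT.
Step 2: 4 trees catch fire, 3 burn out
  .FTTT
  ..FTT
  .FT.T
  FTT.T
  TTTT.
Step 3: 5 trees catch fire, 4 burn out
  ..FTT
  ...FT
  ..F.T
  .FT.T
  FTTT.
Step 4: 4 trees catch fire, 5 burn out
  ...FT
  ....F
  ....T
  ..F.T
  .FTT.

...FT
....F
....T
..F.T
.FTT.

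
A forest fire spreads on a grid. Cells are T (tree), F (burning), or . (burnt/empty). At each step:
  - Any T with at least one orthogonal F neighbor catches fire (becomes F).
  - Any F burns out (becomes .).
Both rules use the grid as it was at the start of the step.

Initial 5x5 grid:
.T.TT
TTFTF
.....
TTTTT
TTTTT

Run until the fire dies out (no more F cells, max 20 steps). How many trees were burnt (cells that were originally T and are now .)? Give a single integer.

Step 1: +3 fires, +2 burnt (F count now 3)
Step 2: +3 fires, +3 burnt (F count now 3)
Step 3: +0 fires, +3 burnt (F count now 0)
Fire out after step 3
Initially T: 16, now '.': 15
Total burnt (originally-T cells now '.'): 6

Answer: 6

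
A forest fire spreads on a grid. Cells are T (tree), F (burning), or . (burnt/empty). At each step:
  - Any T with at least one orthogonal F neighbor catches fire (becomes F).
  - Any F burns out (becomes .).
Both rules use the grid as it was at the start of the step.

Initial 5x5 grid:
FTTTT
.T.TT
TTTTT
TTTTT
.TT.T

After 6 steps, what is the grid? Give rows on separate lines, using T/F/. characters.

Step 1: 1 trees catch fire, 1 burn out
  .FTTT
  .T.TT
  TTTTT
  TTTTT
  .TT.T
Step 2: 2 trees catch fire, 1 burn out
  ..FTT
  .F.TT
  TTTTT
  TTTTT
  .TT.T
Step 3: 2 trees catch fire, 2 burn out
  ...FT
  ...TT
  TFTTT
  TTTTT
  .TT.T
Step 4: 5 trees catch fire, 2 burn out
  ....F
  ...FT
  F.FTT
  TFTTT
  .TT.T
Step 5: 5 trees catch fire, 5 burn out
  .....
  ....F
  ...FT
  F.FTT
  .FT.T
Step 6: 3 trees catch fire, 5 burn out
  .....
  .....
  ....F
  ...FT
  ..F.T

.....
.....
....F
...FT
..F.T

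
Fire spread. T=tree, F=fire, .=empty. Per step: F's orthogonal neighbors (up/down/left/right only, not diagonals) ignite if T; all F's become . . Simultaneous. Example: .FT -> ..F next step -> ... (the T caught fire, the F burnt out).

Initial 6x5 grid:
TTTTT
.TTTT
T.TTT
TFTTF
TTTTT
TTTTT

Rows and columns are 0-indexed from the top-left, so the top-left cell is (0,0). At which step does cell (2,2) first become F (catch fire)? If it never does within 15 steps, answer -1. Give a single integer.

Step 1: cell (2,2)='T' (+6 fires, +2 burnt)
Step 2: cell (2,2)='F' (+9 fires, +6 burnt)
  -> target ignites at step 2
Step 3: cell (2,2)='.' (+6 fires, +9 burnt)
Step 4: cell (2,2)='.' (+3 fires, +6 burnt)
Step 5: cell (2,2)='.' (+1 fires, +3 burnt)
Step 6: cell (2,2)='.' (+1 fires, +1 burnt)
Step 7: cell (2,2)='.' (+0 fires, +1 burnt)
  fire out at step 7

2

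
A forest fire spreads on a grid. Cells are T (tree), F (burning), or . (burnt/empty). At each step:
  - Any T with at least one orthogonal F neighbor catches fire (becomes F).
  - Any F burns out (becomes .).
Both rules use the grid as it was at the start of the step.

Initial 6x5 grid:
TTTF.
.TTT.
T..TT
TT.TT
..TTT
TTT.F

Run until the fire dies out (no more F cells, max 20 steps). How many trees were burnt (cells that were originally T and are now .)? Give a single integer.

Step 1: +3 fires, +2 burnt (F count now 3)
Step 2: +5 fires, +3 burnt (F count now 5)
Step 3: +5 fires, +5 burnt (F count now 5)
Step 4: +1 fires, +5 burnt (F count now 1)
Step 5: +1 fires, +1 burnt (F count now 1)
Step 6: +1 fires, +1 burnt (F count now 1)
Step 7: +0 fires, +1 burnt (F count now 0)
Fire out after step 7
Initially T: 19, now '.': 27
Total burnt (originally-T cells now '.'): 16

Answer: 16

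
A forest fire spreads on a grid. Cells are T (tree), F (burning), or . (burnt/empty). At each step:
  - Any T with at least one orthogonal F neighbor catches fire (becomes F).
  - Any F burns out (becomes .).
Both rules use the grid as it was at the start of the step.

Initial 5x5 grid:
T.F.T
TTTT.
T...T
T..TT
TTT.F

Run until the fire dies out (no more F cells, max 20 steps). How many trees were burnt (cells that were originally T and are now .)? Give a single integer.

Answer: 13

Derivation:
Step 1: +2 fires, +2 burnt (F count now 2)
Step 2: +4 fires, +2 burnt (F count now 4)
Step 3: +1 fires, +4 burnt (F count now 1)
Step 4: +2 fires, +1 burnt (F count now 2)
Step 5: +1 fires, +2 burnt (F count now 1)
Step 6: +1 fires, +1 burnt (F count now 1)
Step 7: +1 fires, +1 burnt (F count now 1)
Step 8: +1 fires, +1 burnt (F count now 1)
Step 9: +0 fires, +1 burnt (F count now 0)
Fire out after step 9
Initially T: 14, now '.': 24
Total burnt (originally-T cells now '.'): 13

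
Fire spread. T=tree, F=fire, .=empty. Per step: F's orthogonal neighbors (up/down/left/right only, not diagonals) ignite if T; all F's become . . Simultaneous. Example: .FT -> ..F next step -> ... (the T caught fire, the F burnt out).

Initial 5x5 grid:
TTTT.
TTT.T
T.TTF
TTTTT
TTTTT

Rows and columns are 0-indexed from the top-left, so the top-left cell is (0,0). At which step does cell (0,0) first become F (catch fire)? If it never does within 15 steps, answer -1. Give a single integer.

Step 1: cell (0,0)='T' (+3 fires, +1 burnt)
Step 2: cell (0,0)='T' (+3 fires, +3 burnt)
Step 3: cell (0,0)='T' (+3 fires, +3 burnt)
Step 4: cell (0,0)='T' (+4 fires, +3 burnt)
Step 5: cell (0,0)='T' (+5 fires, +4 burnt)
Step 6: cell (0,0)='F' (+3 fires, +5 burnt)
  -> target ignites at step 6
Step 7: cell (0,0)='.' (+0 fires, +3 burnt)
  fire out at step 7

6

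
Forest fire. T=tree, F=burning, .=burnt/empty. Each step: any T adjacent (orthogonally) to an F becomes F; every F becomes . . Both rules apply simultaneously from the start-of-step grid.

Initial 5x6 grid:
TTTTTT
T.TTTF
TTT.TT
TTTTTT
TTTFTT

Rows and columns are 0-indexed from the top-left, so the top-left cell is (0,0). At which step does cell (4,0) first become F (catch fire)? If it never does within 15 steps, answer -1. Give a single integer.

Step 1: cell (4,0)='T' (+6 fires, +2 burnt)
Step 2: cell (4,0)='T' (+8 fires, +6 burnt)
Step 3: cell (4,0)='F' (+5 fires, +8 burnt)
  -> target ignites at step 3
Step 4: cell (4,0)='.' (+3 fires, +5 burnt)
Step 5: cell (4,0)='.' (+2 fires, +3 burnt)
Step 6: cell (4,0)='.' (+2 fires, +2 burnt)
Step 7: cell (4,0)='.' (+0 fires, +2 burnt)
  fire out at step 7

3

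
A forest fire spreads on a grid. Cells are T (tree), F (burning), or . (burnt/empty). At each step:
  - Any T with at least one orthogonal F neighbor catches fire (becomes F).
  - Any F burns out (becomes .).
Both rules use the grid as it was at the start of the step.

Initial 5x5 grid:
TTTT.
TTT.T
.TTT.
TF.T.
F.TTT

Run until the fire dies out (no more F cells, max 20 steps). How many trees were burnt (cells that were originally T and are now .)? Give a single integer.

Step 1: +2 fires, +2 burnt (F count now 2)
Step 2: +2 fires, +2 burnt (F count now 2)
Step 3: +4 fires, +2 burnt (F count now 4)
Step 4: +3 fires, +4 burnt (F count now 3)
Step 5: +2 fires, +3 burnt (F count now 2)
Step 6: +2 fires, +2 burnt (F count now 2)
Step 7: +0 fires, +2 burnt (F count now 0)
Fire out after step 7
Initially T: 16, now '.': 24
Total burnt (originally-T cells now '.'): 15

Answer: 15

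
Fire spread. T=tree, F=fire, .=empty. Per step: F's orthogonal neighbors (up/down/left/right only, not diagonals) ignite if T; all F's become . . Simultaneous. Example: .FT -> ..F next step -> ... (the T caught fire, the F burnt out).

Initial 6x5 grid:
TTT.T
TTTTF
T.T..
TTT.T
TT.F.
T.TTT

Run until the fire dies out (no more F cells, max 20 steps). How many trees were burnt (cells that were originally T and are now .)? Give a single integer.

Step 1: +3 fires, +2 burnt (F count now 3)
Step 2: +3 fires, +3 burnt (F count now 3)
Step 3: +3 fires, +3 burnt (F count now 3)
Step 4: +3 fires, +3 burnt (F count now 3)
Step 5: +3 fires, +3 burnt (F count now 3)
Step 6: +2 fires, +3 burnt (F count now 2)
Step 7: +1 fires, +2 burnt (F count now 1)
Step 8: +1 fires, +1 burnt (F count now 1)
Step 9: +0 fires, +1 burnt (F count now 0)
Fire out after step 9
Initially T: 20, now '.': 29
Total burnt (originally-T cells now '.'): 19

Answer: 19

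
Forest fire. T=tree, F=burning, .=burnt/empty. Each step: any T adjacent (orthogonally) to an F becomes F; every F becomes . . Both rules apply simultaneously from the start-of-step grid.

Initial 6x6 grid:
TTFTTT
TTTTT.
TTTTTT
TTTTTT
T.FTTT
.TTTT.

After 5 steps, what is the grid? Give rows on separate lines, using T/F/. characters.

Step 1: 6 trees catch fire, 2 burn out
  TF.FTT
  TTFTT.
  TTTTTT
  TTFTTT
  T..FTT
  .TFTT.
Step 2: 10 trees catch fire, 6 burn out
  F...FT
  TF.FT.
  TTFTTT
  TF.FTT
  T...FT
  .F.FT.
Step 3: 9 trees catch fire, 10 burn out
  .....F
  F...F.
  TF.FTT
  F...FT
  T....F
  ....F.
Step 4: 4 trees catch fire, 9 burn out
  ......
  ......
  F...FT
  .....F
  F.....
  ......
Step 5: 1 trees catch fire, 4 burn out
  ......
  ......
  .....F
  ......
  ......
  ......

......
......
.....F
......
......
......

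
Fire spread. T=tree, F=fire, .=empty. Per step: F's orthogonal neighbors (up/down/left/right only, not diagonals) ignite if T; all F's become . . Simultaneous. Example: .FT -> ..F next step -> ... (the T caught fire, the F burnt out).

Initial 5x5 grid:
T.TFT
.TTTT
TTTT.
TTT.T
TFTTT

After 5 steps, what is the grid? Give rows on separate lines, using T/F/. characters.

Step 1: 6 trees catch fire, 2 burn out
  T.F.F
  .TTFT
  TTTT.
  TFT.T
  F.FTT
Step 2: 7 trees catch fire, 6 burn out
  T....
  .TF.F
  TFTF.
  F.F.T
  ...FT
Step 3: 4 trees catch fire, 7 burn out
  T....
  .F...
  F.F..
  ....T
  ....F
Step 4: 1 trees catch fire, 4 burn out
  T....
  .....
  .....
  ....F
  .....
Step 5: 0 trees catch fire, 1 burn out
  T....
  .....
  .....
  .....
  .....

T....
.....
.....
.....
.....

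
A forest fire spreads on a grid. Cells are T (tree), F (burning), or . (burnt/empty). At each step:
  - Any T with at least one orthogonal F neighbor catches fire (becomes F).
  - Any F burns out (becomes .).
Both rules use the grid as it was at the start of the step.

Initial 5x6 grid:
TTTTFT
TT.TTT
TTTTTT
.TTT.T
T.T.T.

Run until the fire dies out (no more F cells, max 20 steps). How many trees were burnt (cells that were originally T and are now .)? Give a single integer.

Step 1: +3 fires, +1 burnt (F count now 3)
Step 2: +4 fires, +3 burnt (F count now 4)
Step 3: +3 fires, +4 burnt (F count now 3)
Step 4: +5 fires, +3 burnt (F count now 5)
Step 5: +3 fires, +5 burnt (F count now 3)
Step 6: +3 fires, +3 burnt (F count now 3)
Step 7: +0 fires, +3 burnt (F count now 0)
Fire out after step 7
Initially T: 23, now '.': 28
Total burnt (originally-T cells now '.'): 21

Answer: 21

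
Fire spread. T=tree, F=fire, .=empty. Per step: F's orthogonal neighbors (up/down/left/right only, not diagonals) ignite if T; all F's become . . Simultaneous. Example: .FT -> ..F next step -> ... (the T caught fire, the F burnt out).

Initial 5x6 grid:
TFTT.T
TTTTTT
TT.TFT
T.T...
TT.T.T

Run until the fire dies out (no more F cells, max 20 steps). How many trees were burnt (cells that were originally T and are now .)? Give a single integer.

Answer: 17

Derivation:
Step 1: +6 fires, +2 burnt (F count now 6)
Step 2: +6 fires, +6 burnt (F count now 6)
Step 3: +2 fires, +6 burnt (F count now 2)
Step 4: +1 fires, +2 burnt (F count now 1)
Step 5: +1 fires, +1 burnt (F count now 1)
Step 6: +1 fires, +1 burnt (F count now 1)
Step 7: +0 fires, +1 burnt (F count now 0)
Fire out after step 7
Initially T: 20, now '.': 27
Total burnt (originally-T cells now '.'): 17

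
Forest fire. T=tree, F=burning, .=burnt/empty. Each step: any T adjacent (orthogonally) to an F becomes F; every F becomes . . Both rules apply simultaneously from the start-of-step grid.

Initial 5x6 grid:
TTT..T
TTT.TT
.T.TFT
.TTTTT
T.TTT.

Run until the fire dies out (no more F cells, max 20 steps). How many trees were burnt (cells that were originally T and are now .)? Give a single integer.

Step 1: +4 fires, +1 burnt (F count now 4)
Step 2: +4 fires, +4 burnt (F count now 4)
Step 3: +3 fires, +4 burnt (F count now 3)
Step 4: +2 fires, +3 burnt (F count now 2)
Step 5: +1 fires, +2 burnt (F count now 1)
Step 6: +1 fires, +1 burnt (F count now 1)
Step 7: +3 fires, +1 burnt (F count now 3)
Step 8: +2 fires, +3 burnt (F count now 2)
Step 9: +0 fires, +2 burnt (F count now 0)
Fire out after step 9
Initially T: 21, now '.': 29
Total burnt (originally-T cells now '.'): 20

Answer: 20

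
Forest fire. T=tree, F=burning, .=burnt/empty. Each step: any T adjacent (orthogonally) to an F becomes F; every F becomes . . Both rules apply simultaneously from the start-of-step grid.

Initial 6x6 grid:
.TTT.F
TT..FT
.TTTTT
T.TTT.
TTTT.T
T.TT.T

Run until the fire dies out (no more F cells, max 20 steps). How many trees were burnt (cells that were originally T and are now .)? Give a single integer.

Answer: 22

Derivation:
Step 1: +2 fires, +2 burnt (F count now 2)
Step 2: +3 fires, +2 burnt (F count now 3)
Step 3: +2 fires, +3 burnt (F count now 2)
Step 4: +3 fires, +2 burnt (F count now 3)
Step 5: +3 fires, +3 burnt (F count now 3)
Step 6: +4 fires, +3 burnt (F count now 4)
Step 7: +2 fires, +4 burnt (F count now 2)
Step 8: +3 fires, +2 burnt (F count now 3)
Step 9: +0 fires, +3 burnt (F count now 0)
Fire out after step 9
Initially T: 24, now '.': 34
Total burnt (originally-T cells now '.'): 22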